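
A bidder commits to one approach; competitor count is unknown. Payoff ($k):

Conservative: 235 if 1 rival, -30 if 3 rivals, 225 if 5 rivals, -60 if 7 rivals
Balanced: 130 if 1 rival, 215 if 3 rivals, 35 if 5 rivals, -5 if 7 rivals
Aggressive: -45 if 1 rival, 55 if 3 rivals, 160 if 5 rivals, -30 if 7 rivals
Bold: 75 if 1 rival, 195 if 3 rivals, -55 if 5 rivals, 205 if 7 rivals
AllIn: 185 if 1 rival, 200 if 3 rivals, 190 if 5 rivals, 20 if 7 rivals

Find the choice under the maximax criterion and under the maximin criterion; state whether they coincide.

maximax → Conservative; maximin → AllIn (disagree)

Row maxima: Conservative=235, Balanced=215, Aggressive=160, Bold=205, AllIn=200
Best best-case = 235 → Conservative.
Row minima: Conservative=-60, Balanced=-5, Aggressive=-45, Bold=-55, AllIn=20
Best worst-case = 20 → AllIn.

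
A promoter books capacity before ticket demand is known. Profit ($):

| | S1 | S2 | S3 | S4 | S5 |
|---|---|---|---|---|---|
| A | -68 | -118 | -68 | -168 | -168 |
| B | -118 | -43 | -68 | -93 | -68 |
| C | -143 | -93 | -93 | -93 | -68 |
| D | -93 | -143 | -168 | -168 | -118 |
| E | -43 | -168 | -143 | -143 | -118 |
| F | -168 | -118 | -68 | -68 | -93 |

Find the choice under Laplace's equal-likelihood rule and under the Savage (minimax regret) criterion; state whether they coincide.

Row averages: A=-118, B=-78, C=-98, D=-138, E=-123, F=-103
Highest average = -78 → B.
Column bests: S1=-43, S2=-43, S3=-68, S4=-68, S5=-68.
A regrets: 25, 75, 0, 100, 100 → max 100
B regrets: 75, 0, 0, 25, 0 → max 75
C regrets: 100, 50, 25, 25, 0 → max 100
D regrets: 50, 100, 100, 100, 50 → max 100
E regrets: 0, 125, 75, 75, 50 → max 125
F regrets: 125, 75, 0, 0, 25 → max 125
Smallest max regret = 75 → B.

laplace → B; minimax regret → B (agree)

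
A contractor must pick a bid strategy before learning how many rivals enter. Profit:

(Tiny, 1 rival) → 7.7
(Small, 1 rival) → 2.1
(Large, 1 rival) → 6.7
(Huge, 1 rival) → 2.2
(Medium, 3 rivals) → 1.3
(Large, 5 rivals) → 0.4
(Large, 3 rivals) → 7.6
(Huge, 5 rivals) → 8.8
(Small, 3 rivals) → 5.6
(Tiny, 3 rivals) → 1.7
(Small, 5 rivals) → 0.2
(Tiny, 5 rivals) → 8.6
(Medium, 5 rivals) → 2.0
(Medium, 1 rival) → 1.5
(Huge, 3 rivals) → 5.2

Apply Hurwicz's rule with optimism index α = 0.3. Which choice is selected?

Huge

Tiny: 0.3·8.6 + 0.7·1.7 = 3.77
Small: 0.3·5.6 + 0.7·0.2 = 1.82
Medium: 0.3·2.0 + 0.7·1.3 = 1.51
Large: 0.3·7.6 + 0.7·0.4 = 2.56
Huge: 0.3·8.8 + 0.7·2.2 = 4.18
Highest Hurwicz score = 4.18 → Huge.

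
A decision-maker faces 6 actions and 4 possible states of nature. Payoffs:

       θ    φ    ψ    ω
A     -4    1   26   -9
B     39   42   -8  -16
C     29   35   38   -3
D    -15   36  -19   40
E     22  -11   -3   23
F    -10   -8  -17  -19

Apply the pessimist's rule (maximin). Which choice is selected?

Row minima: A=-9, B=-16, C=-3, D=-19, E=-11, F=-19
Best worst-case = -3 → C.

C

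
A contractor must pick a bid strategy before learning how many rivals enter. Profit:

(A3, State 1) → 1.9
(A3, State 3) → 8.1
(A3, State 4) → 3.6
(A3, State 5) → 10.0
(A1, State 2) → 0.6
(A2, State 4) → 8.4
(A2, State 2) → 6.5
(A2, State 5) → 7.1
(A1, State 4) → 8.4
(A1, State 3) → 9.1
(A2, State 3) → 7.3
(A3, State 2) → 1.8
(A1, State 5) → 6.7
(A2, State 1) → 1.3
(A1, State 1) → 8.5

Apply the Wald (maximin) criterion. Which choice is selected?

Row minima: A1=0.6, A2=1.3, A3=1.8
Best worst-case = 1.8 → A3.

A3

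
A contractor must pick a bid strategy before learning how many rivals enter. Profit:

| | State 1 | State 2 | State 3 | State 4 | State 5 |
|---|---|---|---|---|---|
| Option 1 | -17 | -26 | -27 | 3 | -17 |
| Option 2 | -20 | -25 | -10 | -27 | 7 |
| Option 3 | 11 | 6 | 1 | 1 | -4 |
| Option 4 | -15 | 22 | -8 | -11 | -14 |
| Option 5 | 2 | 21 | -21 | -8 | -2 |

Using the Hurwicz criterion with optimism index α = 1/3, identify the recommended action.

Option 3

Option 1: 1/3·3 + 2/3·(-27) = -17
Option 2: 1/3·7 + 2/3·(-27) = -47/3
Option 3: 1/3·11 + 2/3·(-4) = 1
Option 4: 1/3·22 + 2/3·(-15) = -8/3
Option 5: 1/3·21 + 2/3·(-21) = -7
Highest Hurwicz score = 1 → Option 3.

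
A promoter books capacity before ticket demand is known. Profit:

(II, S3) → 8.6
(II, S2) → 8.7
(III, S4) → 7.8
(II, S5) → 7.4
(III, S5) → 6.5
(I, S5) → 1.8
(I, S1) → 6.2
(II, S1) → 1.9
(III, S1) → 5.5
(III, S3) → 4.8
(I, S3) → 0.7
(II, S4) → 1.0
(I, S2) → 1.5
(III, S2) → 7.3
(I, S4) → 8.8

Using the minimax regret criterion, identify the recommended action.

III

Column bests: S1=6.2, S2=8.7, S3=8.6, S4=8.8, S5=7.4.
I regrets: 0.0, 7.2, 7.9, 0.0, 5.6 → max 7.9
II regrets: 4.3, 0.0, 0.0, 7.8, 0.0 → max 7.8
III regrets: 0.7, 1.4, 3.8, 1.0, 0.9 → max 3.8
Smallest max regret = 3.8 → III.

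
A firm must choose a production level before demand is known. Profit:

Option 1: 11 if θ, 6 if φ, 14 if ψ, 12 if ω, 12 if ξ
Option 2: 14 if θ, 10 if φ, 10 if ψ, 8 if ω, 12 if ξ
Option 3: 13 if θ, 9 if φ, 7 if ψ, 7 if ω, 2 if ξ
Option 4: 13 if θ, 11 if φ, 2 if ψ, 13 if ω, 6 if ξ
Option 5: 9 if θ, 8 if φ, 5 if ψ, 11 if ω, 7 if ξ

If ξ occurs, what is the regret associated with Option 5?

Best payoff under ξ is 12.
Regret = 12 − 7 = 5.

5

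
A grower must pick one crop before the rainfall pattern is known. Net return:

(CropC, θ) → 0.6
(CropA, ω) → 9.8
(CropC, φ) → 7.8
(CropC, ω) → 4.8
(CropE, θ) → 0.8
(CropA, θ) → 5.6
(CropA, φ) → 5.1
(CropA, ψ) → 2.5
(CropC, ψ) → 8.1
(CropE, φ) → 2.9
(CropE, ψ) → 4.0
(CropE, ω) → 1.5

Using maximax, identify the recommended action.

CropA

Row maxima: CropA=9.8, CropC=8.1, CropE=4.0
Best best-case = 9.8 → CropA.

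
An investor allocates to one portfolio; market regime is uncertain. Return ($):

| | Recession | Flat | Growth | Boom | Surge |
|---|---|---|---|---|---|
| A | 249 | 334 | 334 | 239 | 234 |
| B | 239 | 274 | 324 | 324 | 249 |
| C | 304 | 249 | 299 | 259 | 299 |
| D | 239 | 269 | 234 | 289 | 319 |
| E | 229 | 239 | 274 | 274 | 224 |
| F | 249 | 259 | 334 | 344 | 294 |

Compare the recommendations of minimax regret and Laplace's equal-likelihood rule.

Column bests: Recession=304, Flat=334, Growth=334, Boom=344, Surge=319.
A regrets: 55, 0, 0, 105, 85 → max 105
B regrets: 65, 60, 10, 20, 70 → max 70
C regrets: 0, 85, 35, 85, 20 → max 85
D regrets: 65, 65, 100, 55, 0 → max 100
E regrets: 75, 95, 60, 70, 95 → max 95
F regrets: 55, 75, 0, 0, 25 → max 75
Smallest max regret = 70 → B.
Row averages: A=278, B=282, C=282, D=270, E=248, F=296
Highest average = 296 → F.

minimax regret → B; laplace → F (disagree)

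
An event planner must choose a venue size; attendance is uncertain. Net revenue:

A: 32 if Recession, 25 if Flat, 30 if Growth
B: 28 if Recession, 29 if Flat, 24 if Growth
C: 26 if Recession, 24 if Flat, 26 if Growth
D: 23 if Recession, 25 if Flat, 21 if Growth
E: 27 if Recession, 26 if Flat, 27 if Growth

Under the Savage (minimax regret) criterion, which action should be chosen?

A

Column bests: Recession=32, Flat=29, Growth=30.
A regrets: 0, 4, 0 → max 4
B regrets: 4, 0, 6 → max 6
C regrets: 6, 5, 4 → max 6
D regrets: 9, 4, 9 → max 9
E regrets: 5, 3, 3 → max 5
Smallest max regret = 4 → A.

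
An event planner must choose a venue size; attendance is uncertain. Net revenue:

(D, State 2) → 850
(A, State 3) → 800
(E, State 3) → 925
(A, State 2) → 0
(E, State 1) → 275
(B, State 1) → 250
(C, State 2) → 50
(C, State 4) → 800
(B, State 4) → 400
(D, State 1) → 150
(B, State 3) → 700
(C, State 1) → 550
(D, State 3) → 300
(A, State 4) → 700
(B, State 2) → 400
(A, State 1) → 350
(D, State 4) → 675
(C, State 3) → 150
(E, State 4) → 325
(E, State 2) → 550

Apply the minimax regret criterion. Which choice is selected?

Column bests: State 1=550, State 2=850, State 3=925, State 4=800.
A regrets: 200, 850, 125, 100 → max 850
B regrets: 300, 450, 225, 400 → max 450
C regrets: 0, 800, 775, 0 → max 800
D regrets: 400, 0, 625, 125 → max 625
E regrets: 275, 300, 0, 475 → max 475
Smallest max regret = 450 → B.

B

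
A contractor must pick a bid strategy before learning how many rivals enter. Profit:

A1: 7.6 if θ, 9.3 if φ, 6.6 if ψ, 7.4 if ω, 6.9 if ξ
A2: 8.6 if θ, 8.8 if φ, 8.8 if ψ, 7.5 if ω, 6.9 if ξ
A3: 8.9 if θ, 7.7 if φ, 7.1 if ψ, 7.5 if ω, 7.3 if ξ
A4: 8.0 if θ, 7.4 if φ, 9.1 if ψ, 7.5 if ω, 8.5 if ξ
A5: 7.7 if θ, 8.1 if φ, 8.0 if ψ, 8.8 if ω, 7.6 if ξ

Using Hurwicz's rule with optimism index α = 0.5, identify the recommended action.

A1: 0.5·9.3 + 0.5·6.6 = 7.95
A2: 0.5·8.8 + 0.5·6.9 = 7.85
A3: 0.5·8.9 + 0.5·7.1 = 8
A4: 0.5·9.1 + 0.5·7.4 = 8.25
A5: 0.5·8.8 + 0.5·7.6 = 8.2
Highest Hurwicz score = 8.25 → A4.

A4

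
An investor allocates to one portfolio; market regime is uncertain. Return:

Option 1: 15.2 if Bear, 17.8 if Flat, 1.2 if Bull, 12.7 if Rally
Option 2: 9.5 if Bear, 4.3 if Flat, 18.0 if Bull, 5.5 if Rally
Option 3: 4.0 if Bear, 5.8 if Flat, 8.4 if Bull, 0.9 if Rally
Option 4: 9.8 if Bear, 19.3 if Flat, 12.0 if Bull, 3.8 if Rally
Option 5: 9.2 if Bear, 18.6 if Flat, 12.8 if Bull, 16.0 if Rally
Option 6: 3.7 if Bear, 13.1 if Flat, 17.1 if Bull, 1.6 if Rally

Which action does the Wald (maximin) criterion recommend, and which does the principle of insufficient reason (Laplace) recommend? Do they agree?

maximin → Option 5; laplace → Option 5 (agree)

Row minima: Option 1=1.2, Option 2=4.3, Option 3=0.9, Option 4=3.8, Option 5=9.2, Option 6=1.6
Best worst-case = 9.2 → Option 5.
Row averages: Option 1=11.725, Option 2=9.325, Option 3=4.775, Option 4=11.225, Option 5=14.15, Option 6=8.875
Highest average = 14.15 → Option 5.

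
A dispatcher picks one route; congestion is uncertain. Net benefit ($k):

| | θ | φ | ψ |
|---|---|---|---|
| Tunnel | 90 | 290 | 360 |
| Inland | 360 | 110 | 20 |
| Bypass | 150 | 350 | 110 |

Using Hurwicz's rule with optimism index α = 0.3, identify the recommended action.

Bypass

Tunnel: 0.3·360 + 0.7·90 = 171
Inland: 0.3·360 + 0.7·20 = 122
Bypass: 0.3·350 + 0.7·110 = 182
Highest Hurwicz score = 182 → Bypass.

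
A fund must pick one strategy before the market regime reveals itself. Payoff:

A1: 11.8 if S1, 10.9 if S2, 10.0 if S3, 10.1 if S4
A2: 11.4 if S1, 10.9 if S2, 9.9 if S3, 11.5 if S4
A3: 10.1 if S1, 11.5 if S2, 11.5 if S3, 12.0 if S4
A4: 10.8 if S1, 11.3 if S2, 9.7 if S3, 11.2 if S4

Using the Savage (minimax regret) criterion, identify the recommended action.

Column bests: S1=11.8, S2=11.5, S3=11.5, S4=12.0.
A1 regrets: 0.0, 0.6, 1.5, 1.9 → max 1.9
A2 regrets: 0.4, 0.6, 1.6, 0.5 → max 1.6
A3 regrets: 1.7, 0.0, 0.0, 0.0 → max 1.7
A4 regrets: 1.0, 0.2, 1.8, 0.8 → max 1.8
Smallest max regret = 1.6 → A2.

A2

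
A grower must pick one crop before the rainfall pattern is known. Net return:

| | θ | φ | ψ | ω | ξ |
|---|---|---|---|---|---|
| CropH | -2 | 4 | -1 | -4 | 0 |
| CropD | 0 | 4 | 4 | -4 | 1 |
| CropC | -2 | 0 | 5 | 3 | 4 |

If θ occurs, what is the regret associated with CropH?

2

Best payoff under θ is 0.
Regret = 0 − (-2) = 2.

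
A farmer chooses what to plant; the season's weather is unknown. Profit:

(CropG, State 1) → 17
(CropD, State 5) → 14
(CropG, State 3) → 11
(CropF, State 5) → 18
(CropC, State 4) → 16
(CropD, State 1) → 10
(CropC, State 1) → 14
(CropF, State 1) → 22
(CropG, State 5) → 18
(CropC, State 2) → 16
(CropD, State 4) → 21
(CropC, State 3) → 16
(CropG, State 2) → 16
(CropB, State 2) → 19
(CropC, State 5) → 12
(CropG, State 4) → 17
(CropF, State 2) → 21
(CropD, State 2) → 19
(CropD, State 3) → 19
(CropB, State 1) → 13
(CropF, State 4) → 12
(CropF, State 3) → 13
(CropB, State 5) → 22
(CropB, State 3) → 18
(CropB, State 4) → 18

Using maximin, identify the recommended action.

CropB

Row minima: CropG=11, CropC=12, CropF=12, CropB=13, CropD=10
Best worst-case = 13 → CropB.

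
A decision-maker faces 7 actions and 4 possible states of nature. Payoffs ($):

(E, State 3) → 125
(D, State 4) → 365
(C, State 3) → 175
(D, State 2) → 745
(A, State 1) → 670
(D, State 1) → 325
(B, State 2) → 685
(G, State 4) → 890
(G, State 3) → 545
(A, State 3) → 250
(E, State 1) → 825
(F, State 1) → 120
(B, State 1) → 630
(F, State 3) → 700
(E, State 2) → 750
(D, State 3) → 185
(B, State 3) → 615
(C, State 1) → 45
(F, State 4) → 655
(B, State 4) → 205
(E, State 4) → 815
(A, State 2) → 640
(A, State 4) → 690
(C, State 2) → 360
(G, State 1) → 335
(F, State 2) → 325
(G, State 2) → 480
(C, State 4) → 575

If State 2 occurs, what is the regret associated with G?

270

Best payoff under State 2 is 750.
Regret = 750 − 480 = 270.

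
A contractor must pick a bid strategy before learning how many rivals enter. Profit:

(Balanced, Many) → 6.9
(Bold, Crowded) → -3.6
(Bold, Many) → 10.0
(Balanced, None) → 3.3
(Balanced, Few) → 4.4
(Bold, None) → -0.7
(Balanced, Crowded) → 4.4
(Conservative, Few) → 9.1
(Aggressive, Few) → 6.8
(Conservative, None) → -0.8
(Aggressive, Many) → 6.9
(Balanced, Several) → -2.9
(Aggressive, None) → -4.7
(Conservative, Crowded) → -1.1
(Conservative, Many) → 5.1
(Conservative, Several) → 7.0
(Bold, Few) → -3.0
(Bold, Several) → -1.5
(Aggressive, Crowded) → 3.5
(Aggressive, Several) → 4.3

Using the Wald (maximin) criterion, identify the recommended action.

Conservative

Row minima: Conservative=-1.1, Balanced=-2.9, Aggressive=-4.7, Bold=-3.6
Best worst-case = -1.1 → Conservative.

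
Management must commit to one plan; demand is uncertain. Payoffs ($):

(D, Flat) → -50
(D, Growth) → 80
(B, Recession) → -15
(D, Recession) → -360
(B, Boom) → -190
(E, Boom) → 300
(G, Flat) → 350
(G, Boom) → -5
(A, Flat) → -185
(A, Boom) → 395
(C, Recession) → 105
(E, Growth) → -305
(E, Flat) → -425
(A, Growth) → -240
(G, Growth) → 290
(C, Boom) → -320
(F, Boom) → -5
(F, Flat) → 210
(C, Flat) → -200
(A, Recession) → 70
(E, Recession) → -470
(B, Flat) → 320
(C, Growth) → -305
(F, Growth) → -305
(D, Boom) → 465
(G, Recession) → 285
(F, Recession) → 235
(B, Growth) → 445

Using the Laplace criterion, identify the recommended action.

G

Row averages: A=10, B=140, C=-180, D=33.75, E=-225, F=33.75, G=230
Highest average = 230 → G.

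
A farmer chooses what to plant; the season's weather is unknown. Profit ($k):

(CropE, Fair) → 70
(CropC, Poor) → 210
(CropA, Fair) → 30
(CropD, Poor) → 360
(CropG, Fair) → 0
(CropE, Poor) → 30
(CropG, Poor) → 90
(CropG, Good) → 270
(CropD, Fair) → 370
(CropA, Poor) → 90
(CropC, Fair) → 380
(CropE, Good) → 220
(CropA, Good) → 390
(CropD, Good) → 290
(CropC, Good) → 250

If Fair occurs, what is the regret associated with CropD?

10

Best payoff under Fair is 380.
Regret = 380 − 370 = 10.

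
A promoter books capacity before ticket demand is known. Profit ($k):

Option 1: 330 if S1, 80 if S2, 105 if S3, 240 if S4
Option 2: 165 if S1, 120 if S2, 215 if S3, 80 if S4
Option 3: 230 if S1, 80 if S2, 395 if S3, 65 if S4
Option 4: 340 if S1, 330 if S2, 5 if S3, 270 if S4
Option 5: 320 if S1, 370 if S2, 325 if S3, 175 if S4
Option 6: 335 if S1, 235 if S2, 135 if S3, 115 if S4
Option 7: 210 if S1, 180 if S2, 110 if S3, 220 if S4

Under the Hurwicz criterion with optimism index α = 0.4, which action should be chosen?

Option 1: 0.4·330 + 0.6·80 = 180
Option 2: 0.4·215 + 0.6·80 = 134
Option 3: 0.4·395 + 0.6·65 = 197
Option 4: 0.4·340 + 0.6·5 = 139
Option 5: 0.4·370 + 0.6·175 = 253
Option 6: 0.4·335 + 0.6·115 = 203
Option 7: 0.4·220 + 0.6·110 = 154
Highest Hurwicz score = 253 → Option 5.

Option 5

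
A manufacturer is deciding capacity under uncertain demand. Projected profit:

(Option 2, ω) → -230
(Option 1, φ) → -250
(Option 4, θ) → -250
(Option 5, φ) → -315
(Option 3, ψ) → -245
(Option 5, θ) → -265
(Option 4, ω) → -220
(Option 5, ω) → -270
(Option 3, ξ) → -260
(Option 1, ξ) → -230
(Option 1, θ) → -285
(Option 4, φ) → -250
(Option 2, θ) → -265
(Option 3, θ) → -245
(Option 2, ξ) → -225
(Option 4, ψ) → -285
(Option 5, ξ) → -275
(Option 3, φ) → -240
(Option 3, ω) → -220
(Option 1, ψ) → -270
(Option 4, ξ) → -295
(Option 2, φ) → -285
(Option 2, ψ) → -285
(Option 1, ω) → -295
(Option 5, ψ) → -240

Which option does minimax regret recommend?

Column bests: θ=-245, φ=-240, ψ=-240, ω=-220, ξ=-225.
Option 1 regrets: 40, 10, 30, 75, 5 → max 75
Option 2 regrets: 20, 45, 45, 10, 0 → max 45
Option 3 regrets: 0, 0, 5, 0, 35 → max 35
Option 4 regrets: 5, 10, 45, 0, 70 → max 70
Option 5 regrets: 20, 75, 0, 50, 50 → max 75
Smallest max regret = 35 → Option 3.

Option 3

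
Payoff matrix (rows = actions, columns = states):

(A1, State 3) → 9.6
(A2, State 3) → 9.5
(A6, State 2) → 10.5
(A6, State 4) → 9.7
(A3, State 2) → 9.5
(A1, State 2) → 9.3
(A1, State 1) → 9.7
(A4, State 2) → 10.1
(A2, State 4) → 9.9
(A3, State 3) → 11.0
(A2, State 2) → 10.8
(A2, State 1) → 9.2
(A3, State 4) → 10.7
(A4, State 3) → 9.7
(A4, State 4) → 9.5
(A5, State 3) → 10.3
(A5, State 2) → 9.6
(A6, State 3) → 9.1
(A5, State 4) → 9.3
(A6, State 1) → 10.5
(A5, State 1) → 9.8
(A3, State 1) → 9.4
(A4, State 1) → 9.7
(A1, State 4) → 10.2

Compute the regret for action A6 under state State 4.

Best payoff under State 4 is 10.7.
Regret = 10.7 − 9.7 = 1.0.

1.0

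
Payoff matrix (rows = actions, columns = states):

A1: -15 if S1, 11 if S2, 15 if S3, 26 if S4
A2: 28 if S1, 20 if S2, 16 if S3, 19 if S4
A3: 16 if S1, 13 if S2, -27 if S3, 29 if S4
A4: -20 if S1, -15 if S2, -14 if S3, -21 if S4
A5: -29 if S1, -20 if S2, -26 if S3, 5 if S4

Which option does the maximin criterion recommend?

A2

Row minima: A1=-15, A2=16, A3=-27, A4=-21, A5=-29
Best worst-case = 16 → A2.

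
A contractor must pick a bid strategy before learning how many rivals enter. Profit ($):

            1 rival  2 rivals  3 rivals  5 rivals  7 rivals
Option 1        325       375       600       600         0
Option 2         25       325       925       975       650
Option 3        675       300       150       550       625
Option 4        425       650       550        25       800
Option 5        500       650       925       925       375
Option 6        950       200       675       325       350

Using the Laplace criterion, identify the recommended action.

Row averages: Option 1=380, Option 2=580, Option 3=460, Option 4=490, Option 5=675, Option 6=500
Highest average = 675 → Option 5.

Option 5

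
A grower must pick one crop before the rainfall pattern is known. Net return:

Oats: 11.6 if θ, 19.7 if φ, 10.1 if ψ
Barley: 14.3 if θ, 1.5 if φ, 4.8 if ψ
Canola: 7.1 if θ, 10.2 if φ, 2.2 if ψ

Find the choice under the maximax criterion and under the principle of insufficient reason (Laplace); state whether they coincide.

maximax → Oats; laplace → Oats (agree)

Row maxima: Oats=19.7, Barley=14.3, Canola=10.2
Best best-case = 19.7 → Oats.
Row averages: Oats=13.8, Barley=103/15, Canola=6.5
Highest average = 13.8 → Oats.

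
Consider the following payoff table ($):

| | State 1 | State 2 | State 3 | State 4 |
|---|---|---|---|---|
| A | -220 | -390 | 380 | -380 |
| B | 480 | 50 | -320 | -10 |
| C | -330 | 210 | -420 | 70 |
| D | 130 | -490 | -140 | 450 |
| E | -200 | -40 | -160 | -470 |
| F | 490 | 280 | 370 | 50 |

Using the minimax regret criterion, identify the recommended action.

Column bests: State 1=490, State 2=280, State 3=380, State 4=450.
A regrets: 710, 670, 0, 830 → max 830
B regrets: 10, 230, 700, 460 → max 700
C regrets: 820, 70, 800, 380 → max 820
D regrets: 360, 770, 520, 0 → max 770
E regrets: 690, 320, 540, 920 → max 920
F regrets: 0, 0, 10, 400 → max 400
Smallest max regret = 400 → F.

F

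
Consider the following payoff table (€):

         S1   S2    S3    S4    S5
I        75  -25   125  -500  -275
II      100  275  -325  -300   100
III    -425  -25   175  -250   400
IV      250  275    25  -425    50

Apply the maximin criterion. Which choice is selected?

II

Row minima: I=-500, II=-325, III=-425, IV=-425
Best worst-case = -325 → II.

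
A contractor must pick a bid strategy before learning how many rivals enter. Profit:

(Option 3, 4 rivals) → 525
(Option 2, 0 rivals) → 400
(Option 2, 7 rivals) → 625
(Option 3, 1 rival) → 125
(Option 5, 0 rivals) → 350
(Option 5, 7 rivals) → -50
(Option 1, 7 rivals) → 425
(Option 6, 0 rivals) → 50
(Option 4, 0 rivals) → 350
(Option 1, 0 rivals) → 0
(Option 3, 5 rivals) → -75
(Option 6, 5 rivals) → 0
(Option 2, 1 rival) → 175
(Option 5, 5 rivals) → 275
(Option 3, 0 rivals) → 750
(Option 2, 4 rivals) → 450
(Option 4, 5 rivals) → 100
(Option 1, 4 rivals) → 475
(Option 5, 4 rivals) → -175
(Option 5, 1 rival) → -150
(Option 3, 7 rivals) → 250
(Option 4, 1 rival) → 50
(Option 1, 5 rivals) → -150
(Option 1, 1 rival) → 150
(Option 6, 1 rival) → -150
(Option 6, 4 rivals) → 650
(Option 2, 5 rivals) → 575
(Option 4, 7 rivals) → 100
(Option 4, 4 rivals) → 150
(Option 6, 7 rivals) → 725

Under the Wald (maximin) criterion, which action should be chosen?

Option 2

Row minima: Option 1=-150, Option 2=175, Option 3=-75, Option 4=50, Option 5=-175, Option 6=-150
Best worst-case = 175 → Option 2.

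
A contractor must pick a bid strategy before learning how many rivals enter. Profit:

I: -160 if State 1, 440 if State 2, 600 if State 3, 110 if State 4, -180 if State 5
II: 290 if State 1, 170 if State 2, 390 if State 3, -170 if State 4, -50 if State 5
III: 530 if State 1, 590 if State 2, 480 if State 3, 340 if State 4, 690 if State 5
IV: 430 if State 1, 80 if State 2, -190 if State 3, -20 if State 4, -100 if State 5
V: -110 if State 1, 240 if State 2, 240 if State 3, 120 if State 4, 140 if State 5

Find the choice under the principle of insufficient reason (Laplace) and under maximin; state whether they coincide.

laplace → III; maximin → III (agree)

Row averages: I=162, II=126, III=526, IV=40, V=126
Highest average = 526 → III.
Row minima: I=-180, II=-170, III=340, IV=-190, V=-110
Best worst-case = 340 → III.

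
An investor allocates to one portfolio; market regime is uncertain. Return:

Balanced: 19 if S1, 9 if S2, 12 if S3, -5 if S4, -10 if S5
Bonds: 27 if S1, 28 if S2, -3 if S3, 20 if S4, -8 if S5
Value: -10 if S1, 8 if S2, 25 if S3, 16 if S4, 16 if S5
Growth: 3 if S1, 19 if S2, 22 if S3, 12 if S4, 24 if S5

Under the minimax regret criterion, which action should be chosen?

Column bests: S1=27, S2=28, S3=25, S4=20, S5=24.
Balanced regrets: 8, 19, 13, 25, 34 → max 34
Bonds regrets: 0, 0, 28, 0, 32 → max 32
Value regrets: 37, 20, 0, 4, 8 → max 37
Growth regrets: 24, 9, 3, 8, 0 → max 24
Smallest max regret = 24 → Growth.

Growth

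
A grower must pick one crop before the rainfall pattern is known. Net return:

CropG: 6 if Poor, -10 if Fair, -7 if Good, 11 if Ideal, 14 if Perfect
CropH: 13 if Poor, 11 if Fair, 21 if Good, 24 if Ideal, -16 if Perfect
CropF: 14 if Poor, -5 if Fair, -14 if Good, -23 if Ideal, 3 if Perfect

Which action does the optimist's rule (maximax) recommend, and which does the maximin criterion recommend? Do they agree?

maximax → CropH; maximin → CropG (disagree)

Row maxima: CropG=14, CropH=24, CropF=14
Best best-case = 24 → CropH.
Row minima: CropG=-10, CropH=-16, CropF=-23
Best worst-case = -10 → CropG.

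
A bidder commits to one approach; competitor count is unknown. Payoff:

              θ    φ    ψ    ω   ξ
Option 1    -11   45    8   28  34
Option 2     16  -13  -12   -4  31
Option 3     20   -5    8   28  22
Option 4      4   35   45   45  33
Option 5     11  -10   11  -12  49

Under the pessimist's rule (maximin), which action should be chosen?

Option 4

Row minima: Option 1=-11, Option 2=-13, Option 3=-5, Option 4=4, Option 5=-12
Best worst-case = 4 → Option 4.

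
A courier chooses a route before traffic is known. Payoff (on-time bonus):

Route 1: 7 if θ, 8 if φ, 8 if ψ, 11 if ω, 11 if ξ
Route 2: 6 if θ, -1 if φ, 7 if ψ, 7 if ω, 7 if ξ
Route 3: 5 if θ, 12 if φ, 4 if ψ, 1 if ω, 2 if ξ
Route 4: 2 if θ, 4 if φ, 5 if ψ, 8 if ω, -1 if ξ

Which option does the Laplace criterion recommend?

Route 1

Row averages: Route 1=9, Route 2=5.2, Route 3=4.8, Route 4=3.6
Highest average = 9 → Route 1.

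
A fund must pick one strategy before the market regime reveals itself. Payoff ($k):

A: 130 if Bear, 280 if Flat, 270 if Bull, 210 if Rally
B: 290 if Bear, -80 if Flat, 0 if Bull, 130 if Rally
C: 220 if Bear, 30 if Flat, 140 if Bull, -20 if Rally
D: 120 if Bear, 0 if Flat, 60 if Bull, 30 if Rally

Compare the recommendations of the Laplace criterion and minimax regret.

laplace → A; minimax regret → A (agree)

Row averages: A=222.5, B=85, C=92.5, D=52.5
Highest average = 222.5 → A.
Column bests: Bear=290, Flat=280, Bull=270, Rally=210.
A regrets: 160, 0, 0, 0 → max 160
B regrets: 0, 360, 270, 80 → max 360
C regrets: 70, 250, 130, 230 → max 250
D regrets: 170, 280, 210, 180 → max 280
Smallest max regret = 160 → A.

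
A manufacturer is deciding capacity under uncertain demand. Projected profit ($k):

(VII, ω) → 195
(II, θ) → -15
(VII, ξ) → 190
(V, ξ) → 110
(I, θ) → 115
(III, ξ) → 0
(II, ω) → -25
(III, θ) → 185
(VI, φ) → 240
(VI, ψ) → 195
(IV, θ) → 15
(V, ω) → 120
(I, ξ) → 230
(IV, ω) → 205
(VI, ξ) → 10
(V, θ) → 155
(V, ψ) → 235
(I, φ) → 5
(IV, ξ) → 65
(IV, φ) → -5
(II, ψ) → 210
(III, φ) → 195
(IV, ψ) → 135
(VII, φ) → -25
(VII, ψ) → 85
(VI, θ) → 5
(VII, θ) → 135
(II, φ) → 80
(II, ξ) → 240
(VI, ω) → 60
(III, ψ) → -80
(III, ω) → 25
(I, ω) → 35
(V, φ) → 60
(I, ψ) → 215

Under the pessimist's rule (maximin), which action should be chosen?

Row minima: I=5, II=-25, III=-80, IV=-5, V=60, VI=5, VII=-25
Best worst-case = 60 → V.

V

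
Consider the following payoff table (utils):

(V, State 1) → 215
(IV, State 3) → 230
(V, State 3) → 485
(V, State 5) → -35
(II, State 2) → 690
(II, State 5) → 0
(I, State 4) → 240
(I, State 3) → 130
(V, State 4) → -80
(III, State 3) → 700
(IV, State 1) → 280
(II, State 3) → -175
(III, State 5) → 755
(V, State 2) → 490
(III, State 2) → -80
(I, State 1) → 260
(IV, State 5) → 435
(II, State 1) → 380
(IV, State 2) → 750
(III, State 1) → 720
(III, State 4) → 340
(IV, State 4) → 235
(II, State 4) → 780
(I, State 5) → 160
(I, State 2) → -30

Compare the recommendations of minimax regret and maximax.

minimax regret → IV; maximax → II (disagree)

Column bests: State 1=720, State 2=750, State 3=700, State 4=780, State 5=755.
I regrets: 460, 780, 570, 540, 595 → max 780
II regrets: 340, 60, 875, 0, 755 → max 875
III regrets: 0, 830, 0, 440, 0 → max 830
IV regrets: 440, 0, 470, 545, 320 → max 545
V regrets: 505, 260, 215, 860, 790 → max 860
Smallest max regret = 545 → IV.
Row maxima: I=260, II=780, III=755, IV=750, V=490
Best best-case = 780 → II.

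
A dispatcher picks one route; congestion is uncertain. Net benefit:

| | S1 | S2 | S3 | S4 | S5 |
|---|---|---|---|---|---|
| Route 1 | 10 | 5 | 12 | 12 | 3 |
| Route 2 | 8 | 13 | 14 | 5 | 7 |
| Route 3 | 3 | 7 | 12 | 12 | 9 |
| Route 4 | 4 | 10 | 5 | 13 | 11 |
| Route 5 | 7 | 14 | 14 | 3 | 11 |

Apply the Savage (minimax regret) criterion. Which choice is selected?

Column bests: S1=10, S2=14, S3=14, S4=13, S5=11.
Route 1 regrets: 0, 9, 2, 1, 8 → max 9
Route 2 regrets: 2, 1, 0, 8, 4 → max 8
Route 3 regrets: 7, 7, 2, 1, 2 → max 7
Route 4 regrets: 6, 4, 9, 0, 0 → max 9
Route 5 regrets: 3, 0, 0, 10, 0 → max 10
Smallest max regret = 7 → Route 3.

Route 3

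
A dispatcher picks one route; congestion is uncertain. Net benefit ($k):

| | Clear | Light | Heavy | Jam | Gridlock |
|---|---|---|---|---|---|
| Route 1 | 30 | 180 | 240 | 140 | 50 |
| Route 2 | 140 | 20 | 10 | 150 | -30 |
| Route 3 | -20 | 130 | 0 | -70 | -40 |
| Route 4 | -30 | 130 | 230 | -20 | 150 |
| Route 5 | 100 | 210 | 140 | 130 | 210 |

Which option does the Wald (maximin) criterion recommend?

Route 5

Row minima: Route 1=30, Route 2=-30, Route 3=-70, Route 4=-30, Route 5=100
Best worst-case = 100 → Route 5.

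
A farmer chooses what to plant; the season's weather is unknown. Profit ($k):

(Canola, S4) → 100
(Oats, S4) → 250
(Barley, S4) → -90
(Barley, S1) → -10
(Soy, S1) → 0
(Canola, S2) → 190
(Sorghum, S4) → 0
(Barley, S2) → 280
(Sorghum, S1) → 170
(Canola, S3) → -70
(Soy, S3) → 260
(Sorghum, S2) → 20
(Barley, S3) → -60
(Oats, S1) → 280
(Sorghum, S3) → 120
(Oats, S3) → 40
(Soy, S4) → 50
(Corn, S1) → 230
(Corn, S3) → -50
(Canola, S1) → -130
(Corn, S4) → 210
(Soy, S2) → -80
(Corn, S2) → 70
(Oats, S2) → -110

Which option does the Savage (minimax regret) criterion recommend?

Sorghum

Column bests: S1=280, S2=280, S3=260, S4=250.
Corn regrets: 50, 210, 310, 40 → max 310
Barley regrets: 290, 0, 320, 340 → max 340
Soy regrets: 280, 360, 0, 200 → max 360
Canola regrets: 410, 90, 330, 150 → max 410
Sorghum regrets: 110, 260, 140, 250 → max 260
Oats regrets: 0, 390, 220, 0 → max 390
Smallest max regret = 260 → Sorghum.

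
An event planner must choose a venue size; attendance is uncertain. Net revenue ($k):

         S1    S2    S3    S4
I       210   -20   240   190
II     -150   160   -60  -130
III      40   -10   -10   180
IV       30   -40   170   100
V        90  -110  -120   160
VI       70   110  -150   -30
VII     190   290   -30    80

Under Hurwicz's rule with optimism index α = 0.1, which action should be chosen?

III

I: 0.1·240 + 0.9·(-20) = 6
II: 0.1·160 + 0.9·(-150) = -119
III: 0.1·180 + 0.9·(-10) = 9
IV: 0.1·170 + 0.9·(-40) = -19
V: 0.1·160 + 0.9·(-120) = -92
VI: 0.1·110 + 0.9·(-150) = -124
VII: 0.1·290 + 0.9·(-30) = 2
Highest Hurwicz score = 9 → III.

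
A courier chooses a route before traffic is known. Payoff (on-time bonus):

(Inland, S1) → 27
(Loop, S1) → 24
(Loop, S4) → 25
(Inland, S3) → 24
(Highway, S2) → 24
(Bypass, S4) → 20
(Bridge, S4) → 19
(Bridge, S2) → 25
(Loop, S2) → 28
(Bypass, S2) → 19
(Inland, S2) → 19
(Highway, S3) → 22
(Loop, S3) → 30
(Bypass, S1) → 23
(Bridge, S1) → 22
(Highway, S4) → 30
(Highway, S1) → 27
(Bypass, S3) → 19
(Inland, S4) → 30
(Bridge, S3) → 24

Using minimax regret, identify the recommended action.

Loop

Column bests: S1=27, S2=28, S3=30, S4=30.
Highway regrets: 0, 4, 8, 0 → max 8
Inland regrets: 0, 9, 6, 0 → max 9
Bypass regrets: 4, 9, 11, 10 → max 11
Bridge regrets: 5, 3, 6, 11 → max 11
Loop regrets: 3, 0, 0, 5 → max 5
Smallest max regret = 5 → Loop.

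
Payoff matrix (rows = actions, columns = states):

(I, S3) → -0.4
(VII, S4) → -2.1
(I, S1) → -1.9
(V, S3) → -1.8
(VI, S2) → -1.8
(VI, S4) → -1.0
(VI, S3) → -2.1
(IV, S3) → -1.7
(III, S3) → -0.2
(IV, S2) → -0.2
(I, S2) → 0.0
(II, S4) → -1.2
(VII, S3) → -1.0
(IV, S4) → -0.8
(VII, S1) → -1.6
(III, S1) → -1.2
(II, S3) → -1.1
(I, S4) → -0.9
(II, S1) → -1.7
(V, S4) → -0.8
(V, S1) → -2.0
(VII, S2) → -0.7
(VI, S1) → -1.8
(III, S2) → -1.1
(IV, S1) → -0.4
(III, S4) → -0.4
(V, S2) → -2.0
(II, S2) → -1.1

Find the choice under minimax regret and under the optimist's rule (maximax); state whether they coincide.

minimax regret → III; maximax → I (disagree)

Column bests: S1=-0.4, S2=0.0, S3=-0.2, S4=-0.4.
I regrets: 1.5, 0.0, 0.2, 0.5 → max 1.5
II regrets: 1.3, 1.1, 0.9, 0.8 → max 1.3
III regrets: 0.8, 1.1, 0.0, 0.0 → max 1.1
IV regrets: 0.0, 0.2, 1.5, 0.4 → max 1.5
V regrets: 1.6, 2.0, 1.6, 0.4 → max 2.0
VI regrets: 1.4, 1.8, 1.9, 0.6 → max 1.9
VII regrets: 1.2, 0.7, 0.8, 1.7 → max 1.7
Smallest max regret = 1.1 → III.
Row maxima: I=0.0, II=-1.1, III=-0.2, IV=-0.2, V=-0.8, VI=-1.0, VII=-0.7
Best best-case = 0.0 → I.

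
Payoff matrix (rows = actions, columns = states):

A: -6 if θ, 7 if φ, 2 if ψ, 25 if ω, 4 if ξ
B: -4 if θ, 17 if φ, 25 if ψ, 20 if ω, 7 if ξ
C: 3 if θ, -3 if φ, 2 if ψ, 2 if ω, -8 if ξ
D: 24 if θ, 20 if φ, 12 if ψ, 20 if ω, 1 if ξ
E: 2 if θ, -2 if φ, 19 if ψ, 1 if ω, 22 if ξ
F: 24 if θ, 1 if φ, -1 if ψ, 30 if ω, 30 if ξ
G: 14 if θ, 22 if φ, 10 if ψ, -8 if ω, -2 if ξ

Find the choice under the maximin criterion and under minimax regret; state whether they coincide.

Row minima: A=-6, B=-4, C=-8, D=1, E=-2, F=-1, G=-8
Best worst-case = 1 → D.
Column bests: θ=24, φ=22, ψ=25, ω=30, ξ=30.
A regrets: 30, 15, 23, 5, 26 → max 30
B regrets: 28, 5, 0, 10, 23 → max 28
C regrets: 21, 25, 23, 28, 38 → max 38
D regrets: 0, 2, 13, 10, 29 → max 29
E regrets: 22, 24, 6, 29, 8 → max 29
F regrets: 0, 21, 26, 0, 0 → max 26
G regrets: 10, 0, 15, 38, 32 → max 38
Smallest max regret = 26 → F.

maximin → D; minimax regret → F (disagree)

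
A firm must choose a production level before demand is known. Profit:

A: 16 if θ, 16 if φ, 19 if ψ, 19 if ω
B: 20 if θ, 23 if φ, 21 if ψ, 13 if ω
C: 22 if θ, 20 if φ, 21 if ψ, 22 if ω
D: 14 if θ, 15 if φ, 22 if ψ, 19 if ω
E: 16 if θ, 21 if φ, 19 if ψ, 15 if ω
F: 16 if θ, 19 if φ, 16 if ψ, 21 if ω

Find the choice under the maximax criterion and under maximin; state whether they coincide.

maximax → B; maximin → C (disagree)

Row maxima: A=19, B=23, C=22, D=22, E=21, F=21
Best best-case = 23 → B.
Row minima: A=16, B=13, C=20, D=14, E=15, F=16
Best worst-case = 20 → C.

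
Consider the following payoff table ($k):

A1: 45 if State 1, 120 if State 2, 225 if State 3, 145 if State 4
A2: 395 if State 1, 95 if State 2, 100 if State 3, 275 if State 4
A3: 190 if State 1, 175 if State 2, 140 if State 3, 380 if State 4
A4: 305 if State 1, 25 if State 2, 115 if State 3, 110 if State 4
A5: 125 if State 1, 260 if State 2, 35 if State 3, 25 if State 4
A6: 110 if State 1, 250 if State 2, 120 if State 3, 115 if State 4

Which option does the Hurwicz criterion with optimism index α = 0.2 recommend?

A1: 0.2·225 + 0.8·45 = 81
A2: 0.2·395 + 0.8·95 = 155
A3: 0.2·380 + 0.8·140 = 188
A4: 0.2·305 + 0.8·25 = 81
A5: 0.2·260 + 0.8·25 = 72
A6: 0.2·250 + 0.8·110 = 138
Highest Hurwicz score = 188 → A3.

A3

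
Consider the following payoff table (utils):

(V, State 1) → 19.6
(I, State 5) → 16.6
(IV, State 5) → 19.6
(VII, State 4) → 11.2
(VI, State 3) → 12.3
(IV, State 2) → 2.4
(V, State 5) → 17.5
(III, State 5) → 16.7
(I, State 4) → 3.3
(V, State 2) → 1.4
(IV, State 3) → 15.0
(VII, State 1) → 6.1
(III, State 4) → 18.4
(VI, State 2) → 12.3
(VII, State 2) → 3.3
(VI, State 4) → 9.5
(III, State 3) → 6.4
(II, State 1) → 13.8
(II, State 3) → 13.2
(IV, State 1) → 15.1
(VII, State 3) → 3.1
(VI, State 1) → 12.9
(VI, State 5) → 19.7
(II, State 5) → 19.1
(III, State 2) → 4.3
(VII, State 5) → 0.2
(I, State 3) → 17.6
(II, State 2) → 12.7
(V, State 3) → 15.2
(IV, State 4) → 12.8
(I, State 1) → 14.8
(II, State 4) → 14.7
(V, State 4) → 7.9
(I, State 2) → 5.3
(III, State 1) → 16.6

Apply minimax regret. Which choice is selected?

II

Column bests: State 1=19.6, State 2=12.7, State 3=17.6, State 4=18.4, State 5=19.7.
I regrets: 4.8, 7.4, 0.0, 15.1, 3.1 → max 15.1
II regrets: 5.8, 0.0, 4.4, 3.7, 0.6 → max 5.8
III regrets: 3.0, 8.4, 11.2, 0.0, 3.0 → max 11.2
IV regrets: 4.5, 10.3, 2.6, 5.6, 0.1 → max 10.3
V regrets: 0.0, 11.3, 2.4, 10.5, 2.2 → max 11.3
VI regrets: 6.7, 0.4, 5.3, 8.9, 0.0 → max 8.9
VII regrets: 13.5, 9.4, 14.5, 7.2, 19.5 → max 19.5
Smallest max regret = 5.8 → II.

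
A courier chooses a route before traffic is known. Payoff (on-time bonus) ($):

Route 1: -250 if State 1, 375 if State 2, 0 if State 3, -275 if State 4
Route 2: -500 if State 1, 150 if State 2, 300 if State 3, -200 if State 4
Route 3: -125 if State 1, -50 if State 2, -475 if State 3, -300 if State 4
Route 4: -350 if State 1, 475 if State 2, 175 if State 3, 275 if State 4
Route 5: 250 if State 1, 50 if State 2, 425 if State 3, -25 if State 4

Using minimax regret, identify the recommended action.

Column bests: State 1=250, State 2=475, State 3=425, State 4=275.
Route 1 regrets: 500, 100, 425, 550 → max 550
Route 2 regrets: 750, 325, 125, 475 → max 750
Route 3 regrets: 375, 525, 900, 575 → max 900
Route 4 regrets: 600, 0, 250, 0 → max 600
Route 5 regrets: 0, 425, 0, 300 → max 425
Smallest max regret = 425 → Route 5.

Route 5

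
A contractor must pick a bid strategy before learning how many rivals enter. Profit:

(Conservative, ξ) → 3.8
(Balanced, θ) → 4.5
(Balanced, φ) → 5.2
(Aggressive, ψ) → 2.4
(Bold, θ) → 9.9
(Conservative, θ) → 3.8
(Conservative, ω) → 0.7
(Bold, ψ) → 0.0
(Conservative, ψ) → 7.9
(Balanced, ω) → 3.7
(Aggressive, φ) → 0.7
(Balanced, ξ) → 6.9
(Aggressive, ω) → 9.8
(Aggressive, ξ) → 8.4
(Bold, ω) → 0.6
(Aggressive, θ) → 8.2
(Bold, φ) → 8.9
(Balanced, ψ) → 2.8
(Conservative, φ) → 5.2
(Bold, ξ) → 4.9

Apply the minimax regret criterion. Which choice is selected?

Balanced

Column bests: θ=9.9, φ=8.9, ψ=7.9, ω=9.8, ξ=8.4.
Conservative regrets: 6.1, 3.7, 0.0, 9.1, 4.6 → max 9.1
Balanced regrets: 5.4, 3.7, 5.1, 6.1, 1.5 → max 6.1
Aggressive regrets: 1.7, 8.2, 5.5, 0.0, 0.0 → max 8.2
Bold regrets: 0.0, 0.0, 7.9, 9.2, 3.5 → max 9.2
Smallest max regret = 6.1 → Balanced.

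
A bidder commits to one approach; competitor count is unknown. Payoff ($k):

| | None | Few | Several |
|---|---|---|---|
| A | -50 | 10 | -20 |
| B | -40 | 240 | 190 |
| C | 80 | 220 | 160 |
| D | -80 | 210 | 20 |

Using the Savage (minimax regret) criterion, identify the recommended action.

Column bests: None=80, Few=240, Several=190.
A regrets: 130, 230, 210 → max 230
B regrets: 120, 0, 0 → max 120
C regrets: 0, 20, 30 → max 30
D regrets: 160, 30, 170 → max 170
Smallest max regret = 30 → C.

C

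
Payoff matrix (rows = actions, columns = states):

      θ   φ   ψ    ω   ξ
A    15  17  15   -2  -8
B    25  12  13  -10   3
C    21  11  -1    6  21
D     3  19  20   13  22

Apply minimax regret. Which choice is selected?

Column bests: θ=25, φ=19, ψ=20, ω=13, ξ=22.
A regrets: 10, 2, 5, 15, 30 → max 30
B regrets: 0, 7, 7, 23, 19 → max 23
C regrets: 4, 8, 21, 7, 1 → max 21
D regrets: 22, 0, 0, 0, 0 → max 22
Smallest max regret = 21 → C.

C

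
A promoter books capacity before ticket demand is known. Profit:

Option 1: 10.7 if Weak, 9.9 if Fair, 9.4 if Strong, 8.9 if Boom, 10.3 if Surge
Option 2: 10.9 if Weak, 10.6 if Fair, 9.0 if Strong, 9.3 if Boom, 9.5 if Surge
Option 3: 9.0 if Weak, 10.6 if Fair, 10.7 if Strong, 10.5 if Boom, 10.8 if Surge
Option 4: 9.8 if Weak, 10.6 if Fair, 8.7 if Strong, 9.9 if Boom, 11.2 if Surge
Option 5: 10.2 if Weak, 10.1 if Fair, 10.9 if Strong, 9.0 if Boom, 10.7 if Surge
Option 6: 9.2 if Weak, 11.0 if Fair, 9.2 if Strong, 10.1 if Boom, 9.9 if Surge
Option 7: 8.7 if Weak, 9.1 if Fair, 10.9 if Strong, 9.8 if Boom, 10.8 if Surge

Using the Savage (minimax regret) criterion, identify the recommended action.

Option 5

Column bests: Weak=10.9, Fair=11.0, Strong=10.9, Boom=10.5, Surge=11.2.
Option 1 regrets: 0.2, 1.1, 1.5, 1.6, 0.9 → max 1.6
Option 2 regrets: 0.0, 0.4, 1.9, 1.2, 1.7 → max 1.9
Option 3 regrets: 1.9, 0.4, 0.2, 0.0, 0.4 → max 1.9
Option 4 regrets: 1.1, 0.4, 2.2, 0.6, 0.0 → max 2.2
Option 5 regrets: 0.7, 0.9, 0.0, 1.5, 0.5 → max 1.5
Option 6 regrets: 1.7, 0.0, 1.7, 0.4, 1.3 → max 1.7
Option 7 regrets: 2.2, 1.9, 0.0, 0.7, 0.4 → max 2.2
Smallest max regret = 1.5 → Option 5.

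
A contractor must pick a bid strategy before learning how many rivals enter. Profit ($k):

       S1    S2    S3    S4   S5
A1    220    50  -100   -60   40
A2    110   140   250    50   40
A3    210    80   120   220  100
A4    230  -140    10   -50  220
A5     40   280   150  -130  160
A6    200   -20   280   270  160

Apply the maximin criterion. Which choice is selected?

A3

Row minima: A1=-100, A2=40, A3=80, A4=-140, A5=-130, A6=-20
Best worst-case = 80 → A3.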